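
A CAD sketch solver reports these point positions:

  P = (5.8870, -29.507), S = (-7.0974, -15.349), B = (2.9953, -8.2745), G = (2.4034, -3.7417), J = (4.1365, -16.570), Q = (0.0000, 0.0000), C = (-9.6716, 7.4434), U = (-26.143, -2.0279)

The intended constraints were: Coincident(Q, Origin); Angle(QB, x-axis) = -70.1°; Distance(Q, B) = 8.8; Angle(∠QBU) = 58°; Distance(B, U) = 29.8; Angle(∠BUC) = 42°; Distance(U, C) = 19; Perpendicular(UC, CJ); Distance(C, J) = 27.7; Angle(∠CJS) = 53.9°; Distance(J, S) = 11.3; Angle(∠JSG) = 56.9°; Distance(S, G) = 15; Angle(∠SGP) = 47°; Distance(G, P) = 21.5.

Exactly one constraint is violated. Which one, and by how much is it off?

Distance(G, P) = 21.5 — off by 4.50.

Q = (0.00, 0.00) ✓; QB at -70.10° ✓; |QB| = 8.800 ✓; ∠QBU = 58.00° ✓; |BU| = 29.80 ✓; ∠BUC = 42.00° ✓; |UC| = 19.00 ✓; ∠(UC, CJ) = 90.00° ✓; |CJ| = 27.70 ✓; ∠CJS = 53.90° ✓; |JS| = 11.30 ✓; ∠JSG = 56.90° ✓; |SG| = 15.00 ✓; ∠SGP = 47.00° ✓; |GP| = 26.00 ✗.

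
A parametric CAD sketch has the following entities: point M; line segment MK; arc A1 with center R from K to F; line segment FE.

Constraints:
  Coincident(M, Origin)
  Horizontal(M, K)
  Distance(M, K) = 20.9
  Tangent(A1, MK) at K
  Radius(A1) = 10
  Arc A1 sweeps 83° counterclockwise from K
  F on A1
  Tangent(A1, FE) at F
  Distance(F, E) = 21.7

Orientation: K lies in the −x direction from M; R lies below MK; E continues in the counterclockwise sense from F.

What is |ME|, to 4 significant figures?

45.16

On A1, K sits at bearing 90° from R; an 83° counterclockwise sweep puts F at bearing 173°, so F = R + 10.0·(cos 173°, sin 173°) = (-30.83, -8.781). Tangency of A1 to FE means the radius RF is perpendicular to FE, so FE runs along (−sin 173°, cos 173°); with |FE| = 21.7, E = (-33.47, -30.32). Then |ME| = |E − M| = 45.16.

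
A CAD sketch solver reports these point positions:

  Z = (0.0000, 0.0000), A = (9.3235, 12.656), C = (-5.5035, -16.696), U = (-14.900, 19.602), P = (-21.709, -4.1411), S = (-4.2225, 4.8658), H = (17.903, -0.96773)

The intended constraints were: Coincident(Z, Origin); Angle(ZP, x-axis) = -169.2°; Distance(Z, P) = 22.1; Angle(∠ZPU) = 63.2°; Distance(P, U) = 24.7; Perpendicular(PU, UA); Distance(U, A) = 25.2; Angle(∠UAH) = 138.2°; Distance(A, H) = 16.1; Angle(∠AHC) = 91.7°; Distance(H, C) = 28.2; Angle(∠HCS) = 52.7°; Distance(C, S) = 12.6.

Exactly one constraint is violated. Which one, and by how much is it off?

Distance(C, S) = 12.6 — off by 9.00.

Z = (0.00, 0.00) ✓; ZP at -169.2° ✓; |ZP| = 22.10 ✓; ∠ZPU = 63.20° ✓; |PU| = 24.70 ✓; ∠(PU, UA) = 90.00° ✓; |UA| = 25.20 ✓; ∠UAH = 138.2° ✓; |AH| = 16.10 ✓; ∠AHC = 91.70° ✓; |HC| = 28.20 ✓; ∠HCS = 52.70° ✓; |CS| = 21.60 ✗.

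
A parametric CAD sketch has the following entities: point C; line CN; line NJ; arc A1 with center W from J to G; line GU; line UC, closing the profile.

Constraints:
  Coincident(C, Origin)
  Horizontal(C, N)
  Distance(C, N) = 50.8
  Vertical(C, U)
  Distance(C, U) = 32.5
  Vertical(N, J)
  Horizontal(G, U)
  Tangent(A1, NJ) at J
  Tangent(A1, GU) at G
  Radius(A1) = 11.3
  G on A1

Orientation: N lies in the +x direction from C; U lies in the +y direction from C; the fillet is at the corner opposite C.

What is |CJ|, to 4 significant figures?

55.05

C is at the origin; C and N share the same y with |CN| = 50.8 and N on the +x side, so N = (50.80, 0.000). C and U share the same x with |CU| = 32.5 and U on the +y side, so U = (0.000, 32.50). The virtual corner opposite C is at (50.80, 32.50). The tangent condition forces WJ to be normal to NJ and since A1 is tangent to GU there, WG ⟂ GU, with radius 11.3, so the center W sits 11.3 in from both sides at W = (39.50, 21.20). That places the tangent points at J = (50.80, 21.20) on NJ and G = (39.50, 32.50) on GU. Then |CJ| = |J − C| = 55.05.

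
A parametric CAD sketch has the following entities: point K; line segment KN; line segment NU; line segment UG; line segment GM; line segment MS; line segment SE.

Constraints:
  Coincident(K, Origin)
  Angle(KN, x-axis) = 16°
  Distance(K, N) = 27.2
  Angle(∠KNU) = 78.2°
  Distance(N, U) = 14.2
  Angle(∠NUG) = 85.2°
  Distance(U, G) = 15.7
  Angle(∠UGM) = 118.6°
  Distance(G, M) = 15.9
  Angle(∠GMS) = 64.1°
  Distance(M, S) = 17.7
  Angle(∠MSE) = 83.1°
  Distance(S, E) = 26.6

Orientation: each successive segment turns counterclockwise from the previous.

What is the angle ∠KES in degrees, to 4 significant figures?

51.57°

K is at the origin; KN runs at 16.0° with length 27.2, so N = (26.15, 7.497). ∠KNU = 78.2° gives NU at 117.8° from the x-axis; with |NU| = 14.2, U = (19.52, 20.06). ∠NUG = 85.2° gives UG at -147.4° from the x-axis; with |UG| = 15.7, G = (6.297, 11.60). ∠UGM = 118.6° gives GM at -86.00° from the x-axis; with |GM| = 15.9, M = (7.406, -4.262). ∠GMS = 64.1° gives MS at 29.90° from the x-axis; with |MS| = 17.7, S = (22.75, 4.562). ∠MSE = 83.1° gives SE at 126.8° from the x-axis; with |SE| = 26.6, E = (6.816, 25.86). Then cos ∠KES = EK·ES / (|EK||ES|), giving 51.57°.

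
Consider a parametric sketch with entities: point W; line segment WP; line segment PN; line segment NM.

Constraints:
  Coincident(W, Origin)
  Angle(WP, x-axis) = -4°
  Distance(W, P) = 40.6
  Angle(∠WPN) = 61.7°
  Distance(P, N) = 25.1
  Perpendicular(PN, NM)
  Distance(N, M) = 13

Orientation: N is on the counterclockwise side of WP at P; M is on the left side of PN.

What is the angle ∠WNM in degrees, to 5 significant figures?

9.2971°

W is at the origin; WP runs at -4.0° with length 40.6, so P = 40.6·(cos -4.0°, sin -4.0°) = (40.501, -2.8321). ∠WPN = 61.7°, so PN runs at -4.0° + (180° − 61.7°) = 114.30° from the x-axis; with |PN| = 25.1, N = P + 25.1·(cos 114.30°, sin 114.30°) = (30.172, 20.044). PN is perpendicular to NM; with |NM| = 13.0 on the left of PN, M = N + 13.0·(-0.91140, -0.41151) = (18.324, 14.694). Then cos ∠WNM = NW·NM / (|NW||NM|), giving 9.2971°.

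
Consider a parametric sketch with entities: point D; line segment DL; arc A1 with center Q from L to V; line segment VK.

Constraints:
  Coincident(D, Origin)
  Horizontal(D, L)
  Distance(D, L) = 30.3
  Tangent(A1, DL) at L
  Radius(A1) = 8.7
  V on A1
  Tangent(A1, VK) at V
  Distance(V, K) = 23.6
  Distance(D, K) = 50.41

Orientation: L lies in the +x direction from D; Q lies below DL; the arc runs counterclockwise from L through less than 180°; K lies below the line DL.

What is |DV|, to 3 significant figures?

27.5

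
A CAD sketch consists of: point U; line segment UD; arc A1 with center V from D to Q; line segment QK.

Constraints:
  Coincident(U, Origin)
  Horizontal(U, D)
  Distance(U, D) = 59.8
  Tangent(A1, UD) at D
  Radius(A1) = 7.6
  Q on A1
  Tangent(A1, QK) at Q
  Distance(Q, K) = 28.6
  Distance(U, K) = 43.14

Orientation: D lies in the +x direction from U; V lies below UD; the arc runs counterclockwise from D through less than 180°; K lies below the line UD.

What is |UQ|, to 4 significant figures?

54.07

U is at the origin; UD is horizontal with |UD| = 59.8 and D on the +x side, so D = (59.80, 0.000). Since A1 is tangent to UD there, VD ⟂ UD, so V = D + (0, -7.6) = (59.80, -7.600). Since VQ ⟂ QK (tangency), |VK| = √(7.6² + 28.6²) = 29.59 regardless of where Q sits on A1. So K lies on both circle(U, 43.14) and circle(V, 29.59); the below-UD intersection is K = (35.51, -24.50). Q is the foot of the tangent from K: Q = (54.00, -2.685).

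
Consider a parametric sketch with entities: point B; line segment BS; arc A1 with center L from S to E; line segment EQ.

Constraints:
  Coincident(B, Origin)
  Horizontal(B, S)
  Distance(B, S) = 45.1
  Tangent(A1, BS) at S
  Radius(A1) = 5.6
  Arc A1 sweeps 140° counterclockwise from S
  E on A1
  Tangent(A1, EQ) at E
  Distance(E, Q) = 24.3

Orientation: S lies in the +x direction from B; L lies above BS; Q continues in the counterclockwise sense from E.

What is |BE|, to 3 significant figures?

49.7

B is at the origin; BS is horizontal with |BS| = 45.1 and S on the +x side, so S = (45.1, 0.00). Tangency of A1 to BS means the radius LS is perpendicular to BS, so L = S + (0, 5.6) = (45.1, 5.60). On A1, S sits at bearing -90° from L; a 140° counterclockwise sweep puts E at bearing 50°, so E = L + 5.6·(cos 50°, sin 50°) = (48.7, 9.89). Then |BE| = |E − B| = 49.7.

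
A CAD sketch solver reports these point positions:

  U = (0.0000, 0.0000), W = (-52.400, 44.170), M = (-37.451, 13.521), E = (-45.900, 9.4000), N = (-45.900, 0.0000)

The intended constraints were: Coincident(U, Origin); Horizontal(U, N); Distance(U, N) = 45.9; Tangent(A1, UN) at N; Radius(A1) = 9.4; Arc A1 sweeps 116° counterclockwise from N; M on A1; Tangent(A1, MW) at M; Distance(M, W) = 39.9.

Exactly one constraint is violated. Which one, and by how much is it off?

Distance(M, W) = 39.9 — off by 5.80.

U = (0.00, 0.00) ✓; U.y = 0.00, N.y = 0.00 ✓; |UN| = 45.90 ✓; ∠(EN, NU) = 90.00° ✓; |EN| = 9.400 ✓; bearing(E→M) − bearing(E→N) = 116.0° ✓; |EM| = 9.400 ✓; ∠(EM, MW) = 90.00° ✓; |MW| = 34.10 ✗.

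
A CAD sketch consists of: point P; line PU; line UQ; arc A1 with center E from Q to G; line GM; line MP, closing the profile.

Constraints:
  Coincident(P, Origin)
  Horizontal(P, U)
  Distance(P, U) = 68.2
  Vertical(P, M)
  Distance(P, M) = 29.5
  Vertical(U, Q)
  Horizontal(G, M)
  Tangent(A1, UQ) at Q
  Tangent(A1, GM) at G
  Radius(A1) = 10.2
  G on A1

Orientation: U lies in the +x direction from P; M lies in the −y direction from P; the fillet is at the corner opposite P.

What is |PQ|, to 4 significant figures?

70.88

P is at the origin; P and U share the same y with |PU| = 68.2 and U on the +x side, so U = (68.20, 0.000). P and M share the same x with |PM| = 29.5 and M on the −y side, so M = (0.000, -29.50). The virtual corner opposite P is at (68.20, -29.50). The tangent condition forces EQ to be normal to UQ and A1 meets GM tangentially, so EG is at right angles to GM, with radius 10.2, so the center E sits 10.2 in from both sides at E = (58.00, -19.30). That places the tangent points at Q = (68.20, -19.30) on UQ and G = (58.00, -29.50) on GM. Then |PQ| = |Q − P| = 70.88.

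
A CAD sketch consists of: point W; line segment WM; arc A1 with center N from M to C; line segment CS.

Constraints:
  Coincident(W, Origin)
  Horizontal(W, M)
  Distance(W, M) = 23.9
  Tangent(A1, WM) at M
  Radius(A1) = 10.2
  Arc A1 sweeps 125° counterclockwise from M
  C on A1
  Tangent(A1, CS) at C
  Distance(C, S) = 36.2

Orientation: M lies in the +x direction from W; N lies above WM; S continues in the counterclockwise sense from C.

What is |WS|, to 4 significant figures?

47.13

On A1, M sits at bearing -90° from N; a 125° counterclockwise sweep puts C at bearing 35°, so C = N + 10.2·(cos 35°, sin 35°) = (32.26, 16.05). Tangency of A1 to CS means the radius NC is perpendicular to CS, so CS runs along (−sin 35°, cos 35°); with |CS| = 36.2, S = (11.49, 45.70). Then |WS| = |S − W| = 47.13.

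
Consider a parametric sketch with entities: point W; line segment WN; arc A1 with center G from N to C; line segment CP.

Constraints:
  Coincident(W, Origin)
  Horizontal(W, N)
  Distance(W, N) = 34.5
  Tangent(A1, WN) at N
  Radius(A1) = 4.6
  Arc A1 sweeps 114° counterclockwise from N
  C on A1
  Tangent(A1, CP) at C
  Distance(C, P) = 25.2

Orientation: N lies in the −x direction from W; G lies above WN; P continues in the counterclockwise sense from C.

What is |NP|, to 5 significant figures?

30.106

W is at the origin; W and N share the same y with |WN| = 34.5 and N on the −x side, so N = (-34.500, 0.0000). The tangent condition forces GN to be normal to WN, so G = N + (0, 4.6) = (-34.500, 4.6000). On A1, N sits at bearing -90° from G; a 114° counterclockwise sweep puts C at bearing 24°, so C = G + 4.6·(cos 24°, sin 24°) = (-30.298, 6.4710). Tangency of A1 to CP means the radius GC is perpendicular to CP, so CP runs along (−sin 24°, cos 24°); with |CP| = 25.2, P = (-40.547, 29.492). Then |NP| = |P − N| = 30.106.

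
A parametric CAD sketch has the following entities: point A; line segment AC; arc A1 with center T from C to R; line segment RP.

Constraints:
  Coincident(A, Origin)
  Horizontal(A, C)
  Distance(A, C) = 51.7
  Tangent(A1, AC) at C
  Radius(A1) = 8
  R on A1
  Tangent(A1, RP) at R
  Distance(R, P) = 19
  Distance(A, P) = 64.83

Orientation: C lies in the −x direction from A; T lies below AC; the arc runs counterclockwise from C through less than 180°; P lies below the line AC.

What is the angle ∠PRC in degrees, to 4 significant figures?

133.6°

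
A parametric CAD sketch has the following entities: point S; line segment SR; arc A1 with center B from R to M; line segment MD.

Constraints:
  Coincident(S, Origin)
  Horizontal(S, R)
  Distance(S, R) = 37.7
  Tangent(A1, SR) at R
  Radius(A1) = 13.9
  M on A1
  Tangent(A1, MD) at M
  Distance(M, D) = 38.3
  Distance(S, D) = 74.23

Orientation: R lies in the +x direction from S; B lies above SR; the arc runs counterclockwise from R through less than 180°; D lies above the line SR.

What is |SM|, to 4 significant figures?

53.25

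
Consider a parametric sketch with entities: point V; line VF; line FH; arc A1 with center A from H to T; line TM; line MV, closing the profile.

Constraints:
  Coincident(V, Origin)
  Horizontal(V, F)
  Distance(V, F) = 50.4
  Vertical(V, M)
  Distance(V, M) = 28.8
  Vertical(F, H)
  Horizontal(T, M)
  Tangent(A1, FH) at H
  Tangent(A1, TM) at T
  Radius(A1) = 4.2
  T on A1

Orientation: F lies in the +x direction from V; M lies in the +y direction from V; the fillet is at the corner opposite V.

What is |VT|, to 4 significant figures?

54.44

The virtual corner opposite V is at (50.40, 28.80). Tangency of A1 to FH means the radius AH is perpendicular to FH and tangency of A1 to TM means the radius AT is perpendicular to TM, with radius 4.2, so the center A sits 4.2 in from both sides at A = (46.20, 24.60). That places the tangent points at H = (50.40, 24.60) on FH and T = (46.20, 28.80) on TM. Then |VT| = |T − V| = 54.44.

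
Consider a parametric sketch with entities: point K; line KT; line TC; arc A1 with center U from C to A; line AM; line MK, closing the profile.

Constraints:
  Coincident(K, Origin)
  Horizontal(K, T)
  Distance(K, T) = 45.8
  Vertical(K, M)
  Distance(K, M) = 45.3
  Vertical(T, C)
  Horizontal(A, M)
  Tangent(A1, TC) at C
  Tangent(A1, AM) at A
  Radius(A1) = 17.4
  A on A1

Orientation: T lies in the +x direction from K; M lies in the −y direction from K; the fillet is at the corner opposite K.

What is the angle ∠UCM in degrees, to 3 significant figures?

20.8°

K is at the origin; K and T share the same y with |KT| = 45.8 and T on the +x side, so T = (45.8, 0.00). KM is vertical with |KM| = 45.3 and M on the −y side, so M = (0.00, -45.3). The virtual corner opposite K is at (45.8, -45.3). Tangency of A1 to TC means the radius UC is perpendicular to TC and A1 meets AM tangentially, so UA is at right angles to AM, with radius 17.4, so the center U sits 17.4 in from both sides at U = (28.4, -27.9). That places the tangent points at C = (45.8, -27.9) on TC and A = (28.4, -45.3) on AM. Then cos ∠UCM = CU·CM / (|CU||CM|), giving 20.8°.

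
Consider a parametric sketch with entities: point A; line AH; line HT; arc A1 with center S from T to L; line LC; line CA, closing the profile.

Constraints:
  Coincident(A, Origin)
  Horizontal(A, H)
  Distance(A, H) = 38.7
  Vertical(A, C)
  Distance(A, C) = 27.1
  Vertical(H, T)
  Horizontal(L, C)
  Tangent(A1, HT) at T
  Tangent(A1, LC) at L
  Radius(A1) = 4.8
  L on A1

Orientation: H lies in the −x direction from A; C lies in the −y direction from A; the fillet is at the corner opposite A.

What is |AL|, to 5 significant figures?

43.401

A is at the origin; A and H share the same y with |AH| = 38.7 and H on the −x side, so H = (-38.700, 0.0000). AC is vertical with |AC| = 27.1 and C on the −y side, so C = (0.0000, -27.100). The virtual corner opposite A is at (-38.700, -27.100). Since A1 is tangent to HT there, ST ⟂ HT and the tangent condition forces SL to be normal to LC, with radius 4.8, so the center S sits 4.8 in from both sides at S = (-33.900, -22.300). That places the tangent points at T = (-38.700, -22.300) on HT and L = (-33.900, -27.100) on LC. Then |AL| = |L − A| = 43.401.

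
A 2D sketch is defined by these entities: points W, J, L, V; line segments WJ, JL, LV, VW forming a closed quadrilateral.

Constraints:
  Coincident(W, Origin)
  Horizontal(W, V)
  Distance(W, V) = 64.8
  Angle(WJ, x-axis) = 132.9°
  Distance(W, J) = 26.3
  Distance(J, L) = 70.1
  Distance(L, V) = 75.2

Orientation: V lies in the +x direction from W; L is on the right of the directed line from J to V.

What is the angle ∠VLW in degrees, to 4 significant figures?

58.76°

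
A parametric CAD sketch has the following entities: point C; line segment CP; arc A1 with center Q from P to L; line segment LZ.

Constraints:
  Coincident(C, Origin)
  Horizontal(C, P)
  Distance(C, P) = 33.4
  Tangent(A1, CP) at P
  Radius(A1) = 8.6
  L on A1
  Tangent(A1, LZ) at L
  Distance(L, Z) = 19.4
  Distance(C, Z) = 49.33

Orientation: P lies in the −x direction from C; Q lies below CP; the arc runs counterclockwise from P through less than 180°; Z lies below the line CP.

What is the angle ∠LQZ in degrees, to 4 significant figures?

66.09°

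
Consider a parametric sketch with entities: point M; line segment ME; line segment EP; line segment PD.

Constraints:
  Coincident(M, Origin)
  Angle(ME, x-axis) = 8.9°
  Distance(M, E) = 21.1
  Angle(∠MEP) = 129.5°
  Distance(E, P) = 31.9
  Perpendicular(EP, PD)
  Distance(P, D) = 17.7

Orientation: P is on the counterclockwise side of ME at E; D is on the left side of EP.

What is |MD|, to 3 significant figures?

45.3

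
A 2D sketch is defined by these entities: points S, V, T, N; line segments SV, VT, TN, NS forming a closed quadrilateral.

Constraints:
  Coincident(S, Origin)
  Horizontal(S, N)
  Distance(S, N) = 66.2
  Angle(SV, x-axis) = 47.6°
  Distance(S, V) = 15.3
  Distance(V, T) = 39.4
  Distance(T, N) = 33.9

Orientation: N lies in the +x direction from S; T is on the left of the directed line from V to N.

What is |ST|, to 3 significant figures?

53.8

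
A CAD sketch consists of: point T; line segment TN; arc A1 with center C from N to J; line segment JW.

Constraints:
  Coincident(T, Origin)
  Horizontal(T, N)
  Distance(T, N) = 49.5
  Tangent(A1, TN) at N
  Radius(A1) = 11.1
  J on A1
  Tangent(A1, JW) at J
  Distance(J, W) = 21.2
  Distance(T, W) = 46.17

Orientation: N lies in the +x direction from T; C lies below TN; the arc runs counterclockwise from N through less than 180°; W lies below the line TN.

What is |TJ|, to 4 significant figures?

39.65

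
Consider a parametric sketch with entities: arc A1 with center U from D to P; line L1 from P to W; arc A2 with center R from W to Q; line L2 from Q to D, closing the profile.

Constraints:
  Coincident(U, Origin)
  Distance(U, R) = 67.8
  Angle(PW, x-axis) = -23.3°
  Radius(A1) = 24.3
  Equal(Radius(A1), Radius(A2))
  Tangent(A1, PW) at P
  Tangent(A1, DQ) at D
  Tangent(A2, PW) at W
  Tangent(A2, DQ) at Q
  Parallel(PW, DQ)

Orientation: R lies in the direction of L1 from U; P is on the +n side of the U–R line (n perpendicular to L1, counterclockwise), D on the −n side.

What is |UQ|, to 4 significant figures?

72.02

Tangency of A1 to both parallel lines with radius 24.3 puts P and D at U ± 24.3·n: P = (9.612, 22.32), D = (-9.612, -22.32). Equal radii place W and Q the same way about R: W = R + 24.3·n = (71.88, -4.500), Q = R − 24.3·n = (52.66, -49.14). Then |UQ| = |Q − U| = 72.02.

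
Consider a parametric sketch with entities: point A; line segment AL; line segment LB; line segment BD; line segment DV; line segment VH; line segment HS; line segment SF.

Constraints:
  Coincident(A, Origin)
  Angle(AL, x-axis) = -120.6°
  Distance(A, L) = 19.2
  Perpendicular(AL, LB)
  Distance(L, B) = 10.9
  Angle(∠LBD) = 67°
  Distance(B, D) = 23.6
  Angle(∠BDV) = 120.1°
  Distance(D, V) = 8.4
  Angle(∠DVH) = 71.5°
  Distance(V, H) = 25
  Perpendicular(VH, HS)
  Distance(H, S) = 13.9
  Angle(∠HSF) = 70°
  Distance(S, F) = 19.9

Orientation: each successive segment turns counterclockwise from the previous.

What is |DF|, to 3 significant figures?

3.74

VH is perpendicular to HS, so HS runs at -19.2°; with |HS| = 13.9, S = (0.989, -21.7). ∠HSF = 70.0° gives SF at 90.8° from the x-axis; with |SF| = 19.9, F = (0.711, -1.83). Then |DF| = |F − D| = 3.74.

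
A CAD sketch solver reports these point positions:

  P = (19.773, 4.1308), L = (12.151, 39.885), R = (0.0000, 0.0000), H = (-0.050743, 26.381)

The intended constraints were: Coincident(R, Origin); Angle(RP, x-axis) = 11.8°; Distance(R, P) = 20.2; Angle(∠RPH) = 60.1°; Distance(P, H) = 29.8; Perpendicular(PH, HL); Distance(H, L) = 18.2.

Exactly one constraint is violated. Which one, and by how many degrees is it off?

Perpendicular(PH, HL) — off by 6.20°.

R = (0.00, 0.00) ✓; RP at 11.80° ✓; |RP| = 20.20 ✓; ∠RPH = 60.10° ✓; |PH| = 29.80 ✓; ∠(PH, HL) = 83.80° ✗; |HL| = 18.20 ✓.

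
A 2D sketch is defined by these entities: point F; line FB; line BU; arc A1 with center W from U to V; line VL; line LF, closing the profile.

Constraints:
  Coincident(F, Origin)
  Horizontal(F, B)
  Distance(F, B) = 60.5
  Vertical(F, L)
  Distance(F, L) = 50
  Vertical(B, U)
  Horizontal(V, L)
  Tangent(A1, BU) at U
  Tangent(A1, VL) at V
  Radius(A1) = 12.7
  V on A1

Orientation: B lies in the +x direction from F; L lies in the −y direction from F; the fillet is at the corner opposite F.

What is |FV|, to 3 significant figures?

69.2

F is at the origin; F and B share the same y with |FB| = 60.5 and B on the +x side, so B = (60.5, 0.00). FL is vertical with |FL| = 50.0 and L on the −y side, so L = (0.00, -50.0). The virtual corner opposite F is at (60.5, -50.0). Tangency of A1 to BU means the radius WU is perpendicular to BU and the tangent condition forces WV to be normal to VL, with radius 12.7, so the center W sits 12.7 in from both sides at W = (47.8, -37.3). That places the tangent points at U = (60.5, -37.3) on BU and V = (47.8, -50.0) on VL. Then |FV| = |V − F| = 69.2.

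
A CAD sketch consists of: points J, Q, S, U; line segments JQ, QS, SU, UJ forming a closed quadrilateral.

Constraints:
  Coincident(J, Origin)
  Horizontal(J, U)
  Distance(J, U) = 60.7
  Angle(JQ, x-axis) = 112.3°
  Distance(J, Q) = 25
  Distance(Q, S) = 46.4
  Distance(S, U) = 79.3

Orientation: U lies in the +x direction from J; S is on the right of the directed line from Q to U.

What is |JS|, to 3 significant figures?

27.5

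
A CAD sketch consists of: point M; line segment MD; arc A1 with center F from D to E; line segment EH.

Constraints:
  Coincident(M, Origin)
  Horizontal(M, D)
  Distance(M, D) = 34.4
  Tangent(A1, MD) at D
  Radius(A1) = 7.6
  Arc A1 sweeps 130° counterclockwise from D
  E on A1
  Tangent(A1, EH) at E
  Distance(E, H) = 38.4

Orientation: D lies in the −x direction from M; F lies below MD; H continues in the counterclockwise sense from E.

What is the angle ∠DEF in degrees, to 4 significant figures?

25.00°

M is at the origin; M and D share the same y with |MD| = 34.4 and D on the −x side, so D = (-34.40, 0.000). Tangency of A1 to MD means the radius FD is perpendicular to MD, so F = D + (0, -7.6) = (-34.40, -7.600). On A1, D sits at bearing 90° from F; a 130° counterclockwise sweep puts E at bearing 220°, so E = F + 7.6·(cos 220°, sin 220°) = (-40.22, -12.49). Then cos ∠DEF = ED·EF / (|ED||EF|), giving 25.00°.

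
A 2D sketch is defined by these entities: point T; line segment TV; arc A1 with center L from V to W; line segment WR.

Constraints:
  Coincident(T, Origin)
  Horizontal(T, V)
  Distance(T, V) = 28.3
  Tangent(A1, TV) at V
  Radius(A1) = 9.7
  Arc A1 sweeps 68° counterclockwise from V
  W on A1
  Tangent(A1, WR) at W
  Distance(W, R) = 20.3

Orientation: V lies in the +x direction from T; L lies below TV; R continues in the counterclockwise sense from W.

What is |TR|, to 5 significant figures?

27.502

On A1, V sits at bearing 90° from L; a 68° counterclockwise sweep puts W at bearing 158°, so W = L + 9.7·(cos 158°, sin 158°) = (19.306, -6.0663). The tangent condition forces LW to be normal to WR, so WR runs along (−sin 158°, cos 158°); with |WR| = 20.3, R = (11.702, -24.888). Then |TR| = |R − T| = 27.502.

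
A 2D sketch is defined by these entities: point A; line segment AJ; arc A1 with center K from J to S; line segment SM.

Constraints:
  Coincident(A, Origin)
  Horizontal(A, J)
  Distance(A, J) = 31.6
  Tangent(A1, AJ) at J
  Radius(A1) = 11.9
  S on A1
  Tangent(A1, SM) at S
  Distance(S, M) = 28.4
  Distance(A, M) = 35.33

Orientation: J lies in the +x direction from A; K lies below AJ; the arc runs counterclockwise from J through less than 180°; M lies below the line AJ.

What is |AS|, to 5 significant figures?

21.870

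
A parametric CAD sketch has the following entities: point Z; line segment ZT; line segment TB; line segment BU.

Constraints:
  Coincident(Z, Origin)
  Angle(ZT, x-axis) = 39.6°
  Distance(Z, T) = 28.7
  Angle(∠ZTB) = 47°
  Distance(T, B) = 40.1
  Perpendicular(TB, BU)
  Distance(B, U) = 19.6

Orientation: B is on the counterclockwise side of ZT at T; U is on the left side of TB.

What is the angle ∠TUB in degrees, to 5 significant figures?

63.952°

Z is at the origin; ZT runs at 39.6° with length 28.7, so T = 28.7·(cos 39.6°, sin 39.6°) = (22.114, 18.294). ∠ZTB = 47.0°, so TB runs at 39.6° + (180° − 47.0°) = 172.60° from the x-axis; with |TB| = 40.1, B = T + 40.1·(cos 172.60°, sin 172.60°) = (-17.652, 23.459). TB is perpendicular to BU; with |BU| = 19.6 on the left of TB, U = B + 19.6·(-0.12880, -0.99167) = (-20.177, 4.0220). Then cos ∠TUB = UT·UB / (|UT||UB|), giving 63.952°.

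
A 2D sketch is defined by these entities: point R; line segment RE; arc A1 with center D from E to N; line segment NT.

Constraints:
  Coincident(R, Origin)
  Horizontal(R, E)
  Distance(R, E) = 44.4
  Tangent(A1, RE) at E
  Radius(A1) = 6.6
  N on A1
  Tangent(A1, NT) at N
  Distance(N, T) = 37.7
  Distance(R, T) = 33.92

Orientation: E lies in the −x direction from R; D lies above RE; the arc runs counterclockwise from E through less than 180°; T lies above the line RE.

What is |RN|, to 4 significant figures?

39.50

R is at the origin; R and E share the same y with |RE| = 44.4 and E on the −x side, so E = (-44.40, 0.000). Tangency of A1 to RE means the radius DE is perpendicular to RE, so D = E + (0, 6.6) = (-44.40, 6.600). Since DN ⟂ NT (tangency), |DT| = √(6.6² + 37.7²) = 38.27 regardless of where N sits on A1. So T lies on both circle(R, 33.92) and circle(D, 38.27); the above-RE intersection is T = (-14.60, 30.62). N is the foot of the tangent from T: N = (-39.43, 2.252).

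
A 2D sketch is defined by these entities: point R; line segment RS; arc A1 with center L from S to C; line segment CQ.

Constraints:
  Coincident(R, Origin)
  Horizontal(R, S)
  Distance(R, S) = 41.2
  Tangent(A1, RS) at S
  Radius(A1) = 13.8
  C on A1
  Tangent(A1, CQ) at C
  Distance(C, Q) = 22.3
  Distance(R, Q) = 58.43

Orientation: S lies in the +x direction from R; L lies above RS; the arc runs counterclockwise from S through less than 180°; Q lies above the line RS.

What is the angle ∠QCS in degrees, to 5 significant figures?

120.66°

R is at the origin; R and S share the same y with |RS| = 41.2 and S on the +x side, so S = (41.200, 0.0000). Tangency of A1 to RS means the radius LS is perpendicular to RS, so L = S + (0, 13.8) = (41.200, 13.800). Since LC ⟂ CQ (tangency), |LQ| = √(13.8² + 22.3²) = 26.225 regardless of where C sits on A1. So Q lies on both circle(R, 58.43) and circle(L, 26.225); the above-RS intersection is Q = (42.604, 39.987). C is the foot of the tangent from Q: C = (53.307, 20.423).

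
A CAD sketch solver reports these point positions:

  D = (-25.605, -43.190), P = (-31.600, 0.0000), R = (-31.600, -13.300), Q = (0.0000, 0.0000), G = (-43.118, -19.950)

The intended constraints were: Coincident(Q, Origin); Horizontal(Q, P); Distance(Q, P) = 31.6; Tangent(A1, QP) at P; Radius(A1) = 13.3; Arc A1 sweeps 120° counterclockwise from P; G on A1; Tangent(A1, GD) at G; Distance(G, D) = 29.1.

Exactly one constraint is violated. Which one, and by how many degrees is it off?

Tangent(A1, GD) at G — off by 7.00°.

Q = (0.00, 0.00) ✓; Q.y = 0.00, P.y = 0.00 ✓; |QP| = 31.60 ✓; ∠(RP, PQ) = 90.00° ✓; |RP| = 13.30 ✓; bearing(R→G) − bearing(R→P) = 120.0° ✓; |RG| = 13.30 ✓; ∠(RG, GD) = 83.00° ✗; |GD| = 29.10 ✓.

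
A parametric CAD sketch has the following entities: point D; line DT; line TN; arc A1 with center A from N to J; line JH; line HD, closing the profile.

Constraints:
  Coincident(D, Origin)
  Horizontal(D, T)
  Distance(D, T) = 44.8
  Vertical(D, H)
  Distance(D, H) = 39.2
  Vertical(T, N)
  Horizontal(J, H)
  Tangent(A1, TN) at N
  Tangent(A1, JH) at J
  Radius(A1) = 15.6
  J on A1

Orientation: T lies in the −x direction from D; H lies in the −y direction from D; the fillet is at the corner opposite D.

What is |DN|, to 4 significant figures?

50.64

D is at the origin; DT is horizontal with |DT| = 44.8 and T on the −x side, so T = (-44.80, 0.000). D and H share the same x with |DH| = 39.2 and H on the −y side, so H = (0.000, -39.20). The virtual corner opposite D is at (-44.80, -39.20). Since A1 is tangent to TN there, AN ⟂ TN and tangency of A1 to JH means the radius AJ is perpendicular to JH, with radius 15.6, so the center A sits 15.6 in from both sides at A = (-29.20, -23.60). That places the tangent points at N = (-44.80, -23.60) on TN and J = (-29.20, -39.20) on JH. Then |DN| = |N − D| = 50.64.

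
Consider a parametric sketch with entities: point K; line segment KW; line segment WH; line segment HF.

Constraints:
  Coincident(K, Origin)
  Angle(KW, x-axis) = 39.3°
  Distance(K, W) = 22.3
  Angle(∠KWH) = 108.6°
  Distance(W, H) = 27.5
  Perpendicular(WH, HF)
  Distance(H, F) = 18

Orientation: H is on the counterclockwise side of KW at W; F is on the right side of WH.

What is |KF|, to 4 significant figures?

52.25

∠KWH = 108.6°, so WH runs at 39.3° + (180° − 108.6°) = 110.7° from the x-axis; with |WH| = 27.5, H = W + 27.5·(cos 110.7°, sin 110.7°) = (7.536, 39.85). WH ⟂ HF; with |HF| = 18.0 on the right of WH, F = H + 18.0·(0.9354, 0.3535) = (24.37, 46.21). Then |KF| = |F − K| = 52.25.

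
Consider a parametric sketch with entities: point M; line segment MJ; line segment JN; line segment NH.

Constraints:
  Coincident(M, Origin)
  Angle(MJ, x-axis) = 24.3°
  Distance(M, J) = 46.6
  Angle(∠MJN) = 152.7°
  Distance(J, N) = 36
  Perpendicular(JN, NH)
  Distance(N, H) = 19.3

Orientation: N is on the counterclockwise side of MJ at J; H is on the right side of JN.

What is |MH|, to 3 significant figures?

87.4

M is at the origin; MJ runs at 24.3° with length 46.6, so J = 46.6·(cos 24.3°, sin 24.3°) = (42.5, 19.2). ∠MJN = 152.7°, so JN runs at 24.3° + (180° − 152.7°) = 51.6° from the x-axis; with |JN| = 36.0, N = J + 36.0·(cos 51.6°, sin 51.6°) = (64.8, 47.4). The perpendicularity gives NH at right angles to JN; with |NH| = 19.3 on the right of JN, H = N + 19.3·(0.784, -0.621) = (80.0, 35.4). Then |MH| = |H − M| = 87.4.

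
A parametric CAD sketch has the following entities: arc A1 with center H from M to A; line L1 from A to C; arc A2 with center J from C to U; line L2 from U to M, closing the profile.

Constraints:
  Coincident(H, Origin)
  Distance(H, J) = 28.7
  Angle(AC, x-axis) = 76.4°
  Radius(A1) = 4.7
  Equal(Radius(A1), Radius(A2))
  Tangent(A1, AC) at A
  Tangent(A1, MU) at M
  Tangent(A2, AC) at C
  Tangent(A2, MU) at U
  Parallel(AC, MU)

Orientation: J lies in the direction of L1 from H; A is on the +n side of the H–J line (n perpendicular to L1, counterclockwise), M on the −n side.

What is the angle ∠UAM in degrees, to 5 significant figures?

71.865°

The slot axis is L1's direction at 76.4°, so u = (cos 76.4°, sin 76.4°) = (0.23514, 0.97196) and n = (−sin 76.4°, cos 76.4°) = (-0.97196, 0.23514). H is at the origin and J lies 28.7 along u from H, so J = 28.7·u = (6.7486, 27.895). Tangency of A1 to both parallel lines with radius 4.7 puts A and M at H ± 4.7·n: A = (-4.5682, 1.1052), M = (4.5682, -1.1052). Equal radii place C and U the same way about J: C = J + 4.7·n = (2.1804, 29.000), U = J − 4.7·n = (11.317, 26.790). Then cos ∠UAM = AU·AM / (|AU||AM|), giving 71.865°.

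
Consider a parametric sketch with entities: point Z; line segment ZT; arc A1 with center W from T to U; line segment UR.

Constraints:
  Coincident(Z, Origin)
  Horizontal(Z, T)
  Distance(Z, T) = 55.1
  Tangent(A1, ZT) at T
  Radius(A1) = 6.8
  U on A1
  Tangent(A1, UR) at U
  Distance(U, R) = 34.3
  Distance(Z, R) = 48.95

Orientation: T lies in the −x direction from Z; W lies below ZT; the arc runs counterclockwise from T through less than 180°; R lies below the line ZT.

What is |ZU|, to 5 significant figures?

60.838

Z is at the origin; ZT is horizontal with |ZT| = 55.1 and T on the −x side, so T = (-55.100, 0.0000). Since A1 is tangent to ZT there, WT ⟂ ZT, so W = T + (0, -6.8) = (-55.100, -6.8000). Since WU ⟂ UR (tangency), |WR| = √(6.8² + 34.3²) = 34.968 regardless of where U sits on A1. So R lies on both circle(Z, 48.95) and circle(W, 34.968); the below-ZT intersection is R = (-34.308, -34.915). U is the foot of the tangent from R: U = (-59.677, -11.829).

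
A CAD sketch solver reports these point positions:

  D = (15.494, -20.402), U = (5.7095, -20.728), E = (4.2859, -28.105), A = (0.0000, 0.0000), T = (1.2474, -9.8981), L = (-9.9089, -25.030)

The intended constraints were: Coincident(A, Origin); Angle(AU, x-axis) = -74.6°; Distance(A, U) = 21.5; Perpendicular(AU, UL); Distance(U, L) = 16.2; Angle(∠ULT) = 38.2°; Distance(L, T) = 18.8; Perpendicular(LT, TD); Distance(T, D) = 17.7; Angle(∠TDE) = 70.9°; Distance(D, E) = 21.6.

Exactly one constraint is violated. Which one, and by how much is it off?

Distance(D, E) = 21.6 — off by 8.00.

A = (0.00, 0.00) ✓; AU at -74.60° ✓; |AU| = 21.50 ✓; ∠(AU, UL) = 90.00° ✓; |UL| = 16.20 ✓; ∠ULT = 38.20° ✓; |LT| = 18.80 ✓; ∠(LT, TD) = 90.00° ✓; |TD| = 17.70 ✓; ∠TDE = 70.90° ✓; |DE| = 13.60 ✗.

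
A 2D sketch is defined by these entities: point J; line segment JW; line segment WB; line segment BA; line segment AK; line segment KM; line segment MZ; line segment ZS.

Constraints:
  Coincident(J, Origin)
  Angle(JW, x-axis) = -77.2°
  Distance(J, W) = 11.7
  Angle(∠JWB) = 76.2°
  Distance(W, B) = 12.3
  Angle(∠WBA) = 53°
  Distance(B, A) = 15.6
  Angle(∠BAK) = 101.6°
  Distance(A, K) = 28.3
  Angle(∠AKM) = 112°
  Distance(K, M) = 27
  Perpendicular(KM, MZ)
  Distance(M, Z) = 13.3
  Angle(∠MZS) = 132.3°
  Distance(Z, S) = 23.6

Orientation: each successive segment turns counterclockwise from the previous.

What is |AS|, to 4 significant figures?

20.36

The perpendicularity gives MZ at right angles to KM, so MZ runs at 30.00°; with |MZ| = 13.3, Z = (7.212, -38.00). ∠MZS = 132.3° gives ZS at 77.70° from the x-axis; with |ZS| = 23.6, S = (12.24, -14.94). Then |AS| = |S − A| = 20.36.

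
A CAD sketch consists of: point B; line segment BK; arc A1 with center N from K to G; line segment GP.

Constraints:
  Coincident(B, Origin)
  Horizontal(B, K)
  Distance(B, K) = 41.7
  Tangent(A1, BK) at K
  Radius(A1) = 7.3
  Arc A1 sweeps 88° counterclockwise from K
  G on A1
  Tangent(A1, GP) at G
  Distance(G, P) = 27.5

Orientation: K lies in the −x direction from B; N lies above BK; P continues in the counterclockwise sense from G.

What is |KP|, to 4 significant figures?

35.50

On A1, K sits at bearing -90° from N; an 88° counterclockwise sweep puts G at bearing -2°, so G = N + 7.3·(cos -2°, sin -2°) = (-34.40, 7.045). The tangent condition forces NG to be normal to GP, so GP runs along (−sin -2°, cos -2°); with |GP| = 27.5, P = (-33.44, 34.53). Then |KP| = |P − K| = 35.50.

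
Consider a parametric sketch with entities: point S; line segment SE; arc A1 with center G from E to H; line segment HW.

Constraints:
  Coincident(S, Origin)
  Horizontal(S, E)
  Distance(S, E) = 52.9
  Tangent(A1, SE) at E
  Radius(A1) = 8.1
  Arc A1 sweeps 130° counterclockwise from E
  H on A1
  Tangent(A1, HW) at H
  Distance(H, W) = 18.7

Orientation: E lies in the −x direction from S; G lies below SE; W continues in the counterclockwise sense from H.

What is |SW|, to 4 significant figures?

54.59

S is at the origin; S and E share the same y with |SE| = 52.9 and E on the −x side, so E = (-52.90, 0.000). The tangent condition forces GE to be normal to SE, so G = E + (0, -8.1) = (-52.90, -8.100). On A1, E sits at bearing 90° from G; a 130° counterclockwise sweep puts H at bearing 220°, so H = G + 8.1·(cos 220°, sin 220°) = (-59.10, -13.31). The tangent condition forces GH to be normal to HW, so HW runs along (−sin 220°, cos 220°); with |HW| = 18.7, W = (-47.08, -27.63). Then |SW| = |W − S| = 54.59.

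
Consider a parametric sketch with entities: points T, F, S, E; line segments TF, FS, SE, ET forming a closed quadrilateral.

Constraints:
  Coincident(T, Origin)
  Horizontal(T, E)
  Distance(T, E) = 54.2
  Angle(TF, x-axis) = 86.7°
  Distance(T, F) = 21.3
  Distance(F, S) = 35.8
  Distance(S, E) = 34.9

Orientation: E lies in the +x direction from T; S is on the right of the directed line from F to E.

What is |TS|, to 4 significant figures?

22.32

Checks: |FS| = 35.80 ✓; |SE| = 34.90 ✓.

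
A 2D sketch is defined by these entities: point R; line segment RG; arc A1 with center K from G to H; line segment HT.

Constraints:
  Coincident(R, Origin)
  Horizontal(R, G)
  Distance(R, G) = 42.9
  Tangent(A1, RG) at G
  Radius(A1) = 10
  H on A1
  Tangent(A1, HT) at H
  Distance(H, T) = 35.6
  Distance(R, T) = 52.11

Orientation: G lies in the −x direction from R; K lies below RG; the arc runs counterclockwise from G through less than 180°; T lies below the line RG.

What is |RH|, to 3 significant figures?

53.2

R is at the origin; RG is horizontal with |RG| = 42.9 and G on the −x side, so G = (-42.9, 0.00). A1 meets RG tangentially, so KG is at right angles to RG, so K = G + (0, -10) = (-42.9, -10.0). Since KH ⟂ HT (tangency), |KT| = √(10.0² + 35.6²) = 37.0 regardless of where H sits on A1. So T lies on both circle(R, 52.11) and circle(K, 37.0); the below-RG intersection is T = (-28.1, -43.9). H is the foot of the tangent from T: H = (-50.6, -16.3).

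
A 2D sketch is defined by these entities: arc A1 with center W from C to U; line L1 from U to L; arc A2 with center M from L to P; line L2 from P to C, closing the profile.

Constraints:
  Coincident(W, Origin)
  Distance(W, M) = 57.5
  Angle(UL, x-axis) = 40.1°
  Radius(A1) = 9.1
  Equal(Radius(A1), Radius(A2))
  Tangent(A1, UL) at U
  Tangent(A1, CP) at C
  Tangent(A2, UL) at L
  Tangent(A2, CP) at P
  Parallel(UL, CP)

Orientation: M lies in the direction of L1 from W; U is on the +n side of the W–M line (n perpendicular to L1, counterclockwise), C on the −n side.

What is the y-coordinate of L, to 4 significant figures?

44.00

The slot axis is L1's direction at 40.1°, so u = (cos 40.1°, sin 40.1°) = (0.7649, 0.6441) and n = (−sin 40.1°, cos 40.1°) = (-0.6441, 0.7649). W is at the origin and M lies 57.5 along u from W, so M = 57.5·u = (43.98, 37.04). Tangency of A1 to both parallel lines with radius 9.1 puts U and C at W ± 9.1·n: U = (-5.862, 6.961), C = (5.862, -6.961). Equal radii place L and P the same way about M: L = M + 9.1·n = (38.12, 44.00), P = M − 9.1·n = (49.84, 30.08). So L.y = 44.00.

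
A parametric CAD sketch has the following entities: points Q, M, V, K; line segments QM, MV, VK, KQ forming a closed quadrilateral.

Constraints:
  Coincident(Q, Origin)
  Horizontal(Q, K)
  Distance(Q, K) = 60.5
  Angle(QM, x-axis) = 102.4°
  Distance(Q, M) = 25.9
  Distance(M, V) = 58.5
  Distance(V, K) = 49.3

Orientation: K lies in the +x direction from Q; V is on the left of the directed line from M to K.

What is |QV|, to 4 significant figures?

68.05

Checks: |MV| = 58.50 ✓; |VK| = 49.30 ✓.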